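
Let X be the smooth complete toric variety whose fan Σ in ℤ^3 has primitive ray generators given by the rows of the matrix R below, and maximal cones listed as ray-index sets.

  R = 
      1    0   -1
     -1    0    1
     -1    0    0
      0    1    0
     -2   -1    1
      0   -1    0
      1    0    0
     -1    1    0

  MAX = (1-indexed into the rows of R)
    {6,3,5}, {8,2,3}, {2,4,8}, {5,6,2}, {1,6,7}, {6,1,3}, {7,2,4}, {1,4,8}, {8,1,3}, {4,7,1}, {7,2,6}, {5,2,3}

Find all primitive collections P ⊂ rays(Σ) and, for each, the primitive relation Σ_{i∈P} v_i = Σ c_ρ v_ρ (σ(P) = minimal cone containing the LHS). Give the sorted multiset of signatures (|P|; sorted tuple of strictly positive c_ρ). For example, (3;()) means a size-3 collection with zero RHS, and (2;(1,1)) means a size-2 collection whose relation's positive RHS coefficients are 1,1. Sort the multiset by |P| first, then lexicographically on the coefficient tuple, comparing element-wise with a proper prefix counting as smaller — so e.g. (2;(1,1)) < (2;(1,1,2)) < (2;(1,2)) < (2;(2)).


Δ(Σ) — 8 vertices, 11 min non-faces:

  P={1,2}:  v_{1} + v_{2} = 0  ⟹  sig = (2;())
  P={3,7}:  v_{3} + v_{7} = 0  ⟹  sig = (2;())
  P={4,6}:  v_{4} + v_{6} = 0  ⟹  sig = (2;())
  P={3,4}:  v_{3} + v_{4} = v_{8}  ⟹  sig = (2;(1))
  P={6,8}:  v_{6} + v_{8} = v_{3}  ⟹  sig = (2;(1))
  P={7,8}:  v_{7} + v_{8} = v_{4}  ⟹  sig = (2;(1))
  P={1,5}:  v_{1} + v_{5} = v_{3} + v_{6}  ⟹  sig = (2;(1,1))
  P={4,5}:  v_{4} + v_{5} = v_{2} + v_{3}  ⟹  sig = (2;(1,1))
  P={5,7}:  v_{5} + v_{7} = v_{2} + v_{6}  ⟹  sig = (2;(1,1))
  P={5,8}:  v_{5} + v_{8} = v_{2} + 2·v_{3}  ⟹  sig = (2;(1,2))
  P={2,3,6}:  v_{2} + v_{3} + v_{6} = v_{5}  ⟹  sig = (3;(1))

Signatures (|P|; sorted positive RHS coefficients), sorted:
[(2;()), (2;()), (2;()), (2;(1)), (2;(1)), (2;(1)), (2;(1,1)), (2;(1,1)), (2;(1,1)), (2;(1,2)), (3;(1))]


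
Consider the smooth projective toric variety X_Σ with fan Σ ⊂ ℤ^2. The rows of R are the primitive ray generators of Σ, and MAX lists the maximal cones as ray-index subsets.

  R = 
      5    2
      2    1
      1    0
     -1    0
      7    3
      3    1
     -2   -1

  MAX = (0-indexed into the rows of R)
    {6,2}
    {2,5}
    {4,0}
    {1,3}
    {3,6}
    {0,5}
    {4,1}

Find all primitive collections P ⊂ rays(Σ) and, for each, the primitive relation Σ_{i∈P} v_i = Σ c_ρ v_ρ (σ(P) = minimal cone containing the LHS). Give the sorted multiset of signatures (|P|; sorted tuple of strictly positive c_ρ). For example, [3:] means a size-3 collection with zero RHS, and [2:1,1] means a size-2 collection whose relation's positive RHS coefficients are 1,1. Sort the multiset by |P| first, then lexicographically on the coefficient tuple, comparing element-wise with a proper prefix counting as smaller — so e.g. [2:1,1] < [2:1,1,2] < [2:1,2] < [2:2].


Primitive collections (14):

  {1,6}:  v_{1} + v_{6} = 0 — sig = [2:]
  {2,3}:  v_{2} + v_{3} = 0 — sig = [2:]
  {0,1}:  v_{0} + v_{1} = v_{4} — sig = [2:1]
  {0,6}:  v_{0} + v_{6} = v_{5} — sig = [2:1]
  {1,2}:  v_{1} + v_{2} = v_{5} — sig = [2:1]
  {1,5}:  v_{1} + v_{5} = v_{0} — sig = [2:1]
  {3,5}:  v_{3} + v_{5} = v_{1} — sig = [2:1]
  {4,6}:  v_{4} + v_{6} = v_{0} — sig = [2:1]
  {5,6}:  v_{5} + v_{6} = v_{2} — sig = [2:1]
  {2,4}:  v_{2} + v_{4} = v_{0} + v_{5} — sig = [2:1,1]
  {0,2}:  v_{0} + v_{2} = 2·v_{5} — sig = [2:2]
  {0,3}:  v_{0} + v_{3} = 2·v_{1} — sig = [2:2]
  {4,5}:  v_{4} + v_{5} = 2·v_{0} — sig = [2:2]
  {3,4}:  v_{3} + v_{4} = 3·v_{1} — sig = [2:3]

so the primitive-relation signature multiset is
{ [2:] ×2,  [2:1] ×7,  [2:1,1],  [2:2] ×3,  [2:3] }


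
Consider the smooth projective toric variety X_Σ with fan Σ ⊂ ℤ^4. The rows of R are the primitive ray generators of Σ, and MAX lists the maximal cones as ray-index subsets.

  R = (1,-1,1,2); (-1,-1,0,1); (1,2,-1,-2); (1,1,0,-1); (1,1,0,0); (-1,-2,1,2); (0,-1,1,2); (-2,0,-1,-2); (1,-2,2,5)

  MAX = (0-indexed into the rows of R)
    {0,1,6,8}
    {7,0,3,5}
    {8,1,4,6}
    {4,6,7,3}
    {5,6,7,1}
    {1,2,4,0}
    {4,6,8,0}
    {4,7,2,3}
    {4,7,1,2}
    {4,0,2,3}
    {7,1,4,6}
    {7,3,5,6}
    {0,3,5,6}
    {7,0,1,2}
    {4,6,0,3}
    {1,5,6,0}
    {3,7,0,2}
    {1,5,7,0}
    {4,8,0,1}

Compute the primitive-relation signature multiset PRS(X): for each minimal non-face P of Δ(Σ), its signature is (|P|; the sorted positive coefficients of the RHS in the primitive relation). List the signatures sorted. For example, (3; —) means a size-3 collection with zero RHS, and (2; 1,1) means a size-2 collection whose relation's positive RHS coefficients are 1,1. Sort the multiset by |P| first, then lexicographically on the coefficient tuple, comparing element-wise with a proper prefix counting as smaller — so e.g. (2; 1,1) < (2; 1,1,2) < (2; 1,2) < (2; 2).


Δ(Σ) — 9 vertices, 11 min non-faces:

  {1,3}:  v_{1} + v_{3} = 0 — sig = (2; —)
  {2,5}:  v_{2} + v_{5} = 0 — sig = (2; —)
  {2,6}:  v_{2} + v_{6} = v_{4} — sig = (2; 1)
  {4,5}:  v_{4} + v_{5} = v_{6} — sig = (2; 1)
  {7,8}:  v_{7} + v_{8} = v_{1} + v_{6} — sig = (2; 1,1)
  {3,8}:  v_{3} + v_{8} = v_{0} + v_{4} + v_{6} — sig = (2; 1,1,1)
  {2,8}:  v_{2} + v_{8} = v_{0} + v_{1} + 2·v_{4} — sig = (2; 1,1,2)
  {5,8}:  v_{5} + v_{8} = v_{0} + v_{1} + 2·v_{6} — sig = (2; 1,1,2)
  {0,4,7}:  v_{0} + v_{4} + v_{7} = 0 — sig = (3; —)
  {0,6,7}:  v_{0} + v_{6} + v_{7} = v_{5} — sig = (3; 1)
  {0,1,4,6}:  v_{0} + v_{1} + v_{4} + v_{6} = v_{8} — sig = (4; 1)

so the primitive-relation signature multiset is
{ (2; —) ×2,  (2; 1) ×2,  (2; 1,1),  (2; 1,1,1),  (2; 1,1,2) ×2,  (3; —),  (3; 1),  (4; 1) }


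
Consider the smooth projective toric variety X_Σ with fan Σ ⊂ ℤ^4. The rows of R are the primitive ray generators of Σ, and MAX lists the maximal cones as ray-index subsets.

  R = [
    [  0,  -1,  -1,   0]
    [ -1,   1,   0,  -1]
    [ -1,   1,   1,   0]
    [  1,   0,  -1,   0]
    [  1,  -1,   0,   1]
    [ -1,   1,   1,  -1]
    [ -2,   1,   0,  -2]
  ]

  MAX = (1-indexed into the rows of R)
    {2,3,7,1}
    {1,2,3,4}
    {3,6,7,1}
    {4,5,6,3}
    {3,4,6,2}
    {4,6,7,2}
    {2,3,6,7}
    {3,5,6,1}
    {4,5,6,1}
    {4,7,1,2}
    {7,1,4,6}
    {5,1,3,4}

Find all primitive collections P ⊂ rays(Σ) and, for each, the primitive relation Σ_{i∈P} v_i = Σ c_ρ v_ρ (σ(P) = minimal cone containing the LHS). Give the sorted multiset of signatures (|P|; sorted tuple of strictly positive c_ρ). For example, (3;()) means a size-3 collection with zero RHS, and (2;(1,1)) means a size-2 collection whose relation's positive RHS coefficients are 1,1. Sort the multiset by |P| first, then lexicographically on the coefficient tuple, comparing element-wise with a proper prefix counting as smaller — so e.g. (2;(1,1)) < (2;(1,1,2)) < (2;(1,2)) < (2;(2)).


Minimal non-faces — 5 found among 7 rays, 12 max cones:

  P = {2,5}:  v_{2} + v_{5} = 0 — sig = (2;())
  P = {5,7}:  v_{5} + v_{7} = v_{1} + v_{6} — sig = (2;(1,1))
  P = {1,2,6}:  v_{1} + v_{2} + v_{6} = v_{7} — sig = (3;(1))
  P = {3,4,7}:  v_{3} + v_{4} + v_{7} = 2·v_{2} — sig = (3;(2))
  P = {1,3,4,6}:  v_{1} + v_{3} + v_{4} + v_{6} = v_{2} — sig = (4;(1))

so the primitive-relation signature multiset is
    |P|=2: 2 collections, coeffs (), (1,1)
    |P|=3: 2 collections, coeffs (1), (2)
    |P|=4: 1 collection, coeffs (1)


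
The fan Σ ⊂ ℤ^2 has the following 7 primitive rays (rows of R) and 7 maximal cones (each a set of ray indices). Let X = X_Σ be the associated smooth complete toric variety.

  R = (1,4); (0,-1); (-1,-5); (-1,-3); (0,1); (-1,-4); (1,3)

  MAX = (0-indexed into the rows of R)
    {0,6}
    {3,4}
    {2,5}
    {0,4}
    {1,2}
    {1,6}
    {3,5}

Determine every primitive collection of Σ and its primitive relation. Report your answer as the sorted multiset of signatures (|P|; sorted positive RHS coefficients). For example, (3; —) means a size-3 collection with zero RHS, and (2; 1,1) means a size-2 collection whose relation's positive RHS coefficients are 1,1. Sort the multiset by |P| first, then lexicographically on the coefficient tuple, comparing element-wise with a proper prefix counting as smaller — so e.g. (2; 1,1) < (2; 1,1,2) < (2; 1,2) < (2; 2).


Minimal non-faces — 14 found among 7 rays, 7 max cones:

  P = {0,5}:  v_{0} + v_{5} = 0  so sig = (2; —)
  P = {1,4}:  v_{1} + v_{4} = 0  so sig = (2; —)
  P = {3,6}:  v_{3} + v_{6} = 0  so sig = (2; —)
  P = {0,1}:  v_{0} + v_{1} = v_{6}  so sig = (2; 1)
  P = {0,2}:  v_{0} + v_{2} = v_{1}  so sig = (2; 1)
  P = {0,3}:  v_{0} + v_{3} = v_{4}  so sig = (2; 1)
  P = {1,3}:  v_{1} + v_{3} = v_{5}  so sig = (2; 1)
  P = {1,5}:  v_{1} + v_{5} = v_{2}  so sig = (2; 1)
  P = {2,4}:  v_{2} + v_{4} = v_{5}  so sig = (2; 1)
  P = {4,5}:  v_{4} + v_{5} = v_{3}  so sig = (2; 1)
  P = {4,6}:  v_{4} + v_{6} = v_{0}  so sig = (2; 1)
  P = {5,6}:  v_{5} + v_{6} = v_{1}  so sig = (2; 1)
  P = {2,3}:  v_{2} + v_{3} = 2·v_{5}  so sig = (2; 2)
  P = {2,6}:  v_{2} + v_{6} = 2·v_{1}  so sig = (2; 2)

Signatures (|P|; sorted positive RHS coefficients), sorted:
    (2; —)
    (2; —)
    (2; —)
    (2; 1)
    (2; 1)
    (2; 1)
    (2; 1)
    (2; 1)
    (2; 1)
    (2; 1)
    (2; 1)
    (2; 1)
    (2; 2)
    (2; 2)


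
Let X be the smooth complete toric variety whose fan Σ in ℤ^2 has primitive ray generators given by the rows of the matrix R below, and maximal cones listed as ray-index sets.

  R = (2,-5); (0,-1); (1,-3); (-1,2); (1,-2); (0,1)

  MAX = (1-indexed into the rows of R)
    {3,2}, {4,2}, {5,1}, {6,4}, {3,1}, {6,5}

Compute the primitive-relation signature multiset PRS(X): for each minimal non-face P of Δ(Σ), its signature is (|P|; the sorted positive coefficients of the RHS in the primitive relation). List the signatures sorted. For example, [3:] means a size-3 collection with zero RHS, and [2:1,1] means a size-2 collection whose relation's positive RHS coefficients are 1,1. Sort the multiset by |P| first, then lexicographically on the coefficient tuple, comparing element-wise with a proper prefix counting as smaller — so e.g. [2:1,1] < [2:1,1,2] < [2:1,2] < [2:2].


The 9 primitive collections of Σ (r=6, n=2):

  P={2,6}:  v_{2} + v_{6} = 0 ; sig = [2:]
  P={4,5}:  v_{4} + v_{5} = 0 ; sig = [2:]
  P={1,4}:  v_{1} + v_{4} = v_{3} ; sig = [2:1]
  P={2,5}:  v_{2} + v_{5} = v_{3} ; sig = [2:1]
  P={3,4}:  v_{3} + v_{4} = v_{2} ; sig = [2:1]
  P={3,5}:  v_{3} + v_{5} = v_{1} ; sig = [2:1]
  P={3,6}:  v_{3} + v_{6} = v_{5} ; sig = [2:1]
  P={1,2}:  v_{1} + v_{2} = 2·v_{3} ; sig = [2:2]
  P={1,6}:  v_{1} + v_{6} = 2·v_{5} ; sig = [2:2]

Hence PRS(X_Σ) =
    |P|=2: 9 collections, coeffs (), (), (1), (1), (1), (1), (1), (2), (2)


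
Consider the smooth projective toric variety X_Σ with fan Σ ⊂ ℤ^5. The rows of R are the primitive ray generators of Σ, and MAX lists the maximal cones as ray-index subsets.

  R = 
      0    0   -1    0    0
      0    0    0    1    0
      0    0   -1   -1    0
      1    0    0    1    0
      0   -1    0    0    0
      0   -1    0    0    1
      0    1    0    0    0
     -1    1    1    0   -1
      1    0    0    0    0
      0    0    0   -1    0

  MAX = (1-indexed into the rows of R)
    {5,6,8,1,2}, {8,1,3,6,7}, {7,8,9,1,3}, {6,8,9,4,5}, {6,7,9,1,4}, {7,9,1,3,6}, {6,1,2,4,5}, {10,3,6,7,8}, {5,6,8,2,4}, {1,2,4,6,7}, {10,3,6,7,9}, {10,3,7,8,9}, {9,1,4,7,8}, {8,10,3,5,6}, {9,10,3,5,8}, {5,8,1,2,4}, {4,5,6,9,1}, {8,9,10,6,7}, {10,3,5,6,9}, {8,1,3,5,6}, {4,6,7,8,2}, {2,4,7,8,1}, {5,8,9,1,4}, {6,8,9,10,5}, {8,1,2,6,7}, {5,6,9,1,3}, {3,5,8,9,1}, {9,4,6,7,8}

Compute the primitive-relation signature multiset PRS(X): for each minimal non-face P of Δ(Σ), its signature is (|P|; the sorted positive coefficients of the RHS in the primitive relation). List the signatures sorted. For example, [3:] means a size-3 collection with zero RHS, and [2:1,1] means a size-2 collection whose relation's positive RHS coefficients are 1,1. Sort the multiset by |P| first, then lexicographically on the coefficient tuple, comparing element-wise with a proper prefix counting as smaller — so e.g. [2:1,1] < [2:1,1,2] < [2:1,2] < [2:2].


Σ has 10 primitive collections:

  P = {2,10}:  v_{2} + v_{10} = 0 — sig = [2:]
  P = {5,7}:  v_{5} + v_{7} = 0 — sig = [2:]
  P = {1,10}:  v_{1} + v_{10} = v_{3} — sig = [2:1]
  P = {2,3}:  v_{2} + v_{3} = v_{1} — sig = [2:1]
  P = {2,9}:  v_{2} + v_{9} = v_{4} — sig = [2:1]
  P = {4,10}:  v_{4} + v_{10} = v_{9} — sig = [2:1]
  P = {3,4}:  v_{3} + v_{4} = v_{1} + v_{9} — sig = [2:1,1]
  P = {1,6,8,9}:  v_{1} + v_{6} + v_{8} + v_{9} = 0 — sig = [4:]
  P = {1,4,6,8}:  v_{1} + v_{4} + v_{6} + v_{8} = v_{2} — sig = [4:1]
  P = {3,6,8,9}:  v_{3} + v_{6} + v_{8} + v_{9} = v_{10} — sig = [4:1]

Sorted signature multiset PRS(X):
[[2:], [2:], [2:1], [2:1], [2:1], [2:1], [2:1,1], [4:], [4:1], [4:1]]


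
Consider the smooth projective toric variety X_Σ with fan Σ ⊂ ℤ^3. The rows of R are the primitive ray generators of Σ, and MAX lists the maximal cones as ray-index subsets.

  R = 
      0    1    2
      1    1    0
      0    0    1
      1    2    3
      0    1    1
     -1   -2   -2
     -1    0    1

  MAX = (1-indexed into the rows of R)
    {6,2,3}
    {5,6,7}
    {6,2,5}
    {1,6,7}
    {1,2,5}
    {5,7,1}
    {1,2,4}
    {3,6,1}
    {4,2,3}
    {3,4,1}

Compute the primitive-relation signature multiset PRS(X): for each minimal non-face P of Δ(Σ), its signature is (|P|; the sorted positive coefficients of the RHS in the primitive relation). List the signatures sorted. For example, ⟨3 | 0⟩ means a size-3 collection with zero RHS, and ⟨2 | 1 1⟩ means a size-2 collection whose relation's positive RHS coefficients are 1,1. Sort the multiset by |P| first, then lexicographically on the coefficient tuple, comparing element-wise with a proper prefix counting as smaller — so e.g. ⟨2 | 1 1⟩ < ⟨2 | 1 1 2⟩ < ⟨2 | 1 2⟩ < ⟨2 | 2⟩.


Primitive collections (9):

  {2,7}:  v_{2} + v_{7} = v_{5}  ⟹  sig = ⟨2 | 1⟩
  {3,5}:  v_{3} + v_{5} = v_{1}  ⟹  sig = ⟨2 | 1⟩
  {4,6}:  v_{4} + v_{6} = v_{3}  ⟹  sig = ⟨2 | 1⟩
  {3,7}:  v_{3} + v_{7} = 2·v_{1} + v_{6}  ⟹  sig = ⟨2 | 1 2⟩
  {4,5}:  v_{4} + v_{5} = 2·v_{1} + v_{2}  ⟹  sig = ⟨2 | 1 2⟩
  {4,7}:  v_{4} + v_{7} = 2·v_{1}  ⟹  sig = ⟨2 | 2⟩
  {1,2,6}:  v_{1} + v_{2} + v_{6} = 0  ⟹  sig = ⟨3 | 0⟩
  {1,2,3}:  v_{1} + v_{2} + v_{3} = v_{4}  ⟹  sig = ⟨3 | 1⟩
  {1,5,6}:  v_{1} + v_{5} + v_{6} = v_{7}  ⟹  sig = ⟨3 | 1⟩

Signatures (|P|; sorted positive RHS coefficients), sorted:
[⟨2 | 1⟩, ⟨2 | 1⟩, ⟨2 | 1⟩, ⟨2 | 1 2⟩, ⟨2 | 1 2⟩, ⟨2 | 2⟩, ⟨3 | 0⟩, ⟨3 | 1⟩, ⟨3 | 1⟩]


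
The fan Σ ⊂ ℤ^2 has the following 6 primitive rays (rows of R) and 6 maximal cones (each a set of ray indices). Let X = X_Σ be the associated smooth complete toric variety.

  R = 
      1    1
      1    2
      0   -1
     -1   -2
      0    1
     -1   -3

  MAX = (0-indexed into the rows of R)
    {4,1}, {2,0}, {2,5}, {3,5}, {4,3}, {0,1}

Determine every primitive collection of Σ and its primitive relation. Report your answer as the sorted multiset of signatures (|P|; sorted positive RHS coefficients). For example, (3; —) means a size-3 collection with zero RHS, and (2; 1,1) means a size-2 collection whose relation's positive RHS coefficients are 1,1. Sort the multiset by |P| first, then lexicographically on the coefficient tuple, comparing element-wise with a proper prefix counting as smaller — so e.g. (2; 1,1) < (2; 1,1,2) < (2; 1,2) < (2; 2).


The 9 primitive collections of Σ (r=6, n=2):

  {1,3}:  v_{1} + v_{3} = 0 — sig = (2; —)
  {2,4}:  v_{2} + v_{4} = 0 — sig = (2; —)
  {0,3}:  v_{0} + v_{3} = v_{2} — sig = (2; 1)
  {0,4}:  v_{0} + v_{4} = v_{1} — sig = (2; 1)
  {1,2}:  v_{1} + v_{2} = v_{0} — sig = (2; 1)
  {1,5}:  v_{1} + v_{5} = v_{2} — sig = (2; 1)
  {2,3}:  v_{2} + v_{3} = v_{5} — sig = (2; 1)
  {4,5}:  v_{4} + v_{5} = v_{3} — sig = (2; 1)
  {0,5}:  v_{0} + v_{5} = 2·v_{2} — sig = (2; 2)

Signatures (|P|; sorted positive RHS coefficients), sorted:
    |P|=2: 9 collections, coeffs (), (), (1), (1), (1), (1), (1), (1), (2)


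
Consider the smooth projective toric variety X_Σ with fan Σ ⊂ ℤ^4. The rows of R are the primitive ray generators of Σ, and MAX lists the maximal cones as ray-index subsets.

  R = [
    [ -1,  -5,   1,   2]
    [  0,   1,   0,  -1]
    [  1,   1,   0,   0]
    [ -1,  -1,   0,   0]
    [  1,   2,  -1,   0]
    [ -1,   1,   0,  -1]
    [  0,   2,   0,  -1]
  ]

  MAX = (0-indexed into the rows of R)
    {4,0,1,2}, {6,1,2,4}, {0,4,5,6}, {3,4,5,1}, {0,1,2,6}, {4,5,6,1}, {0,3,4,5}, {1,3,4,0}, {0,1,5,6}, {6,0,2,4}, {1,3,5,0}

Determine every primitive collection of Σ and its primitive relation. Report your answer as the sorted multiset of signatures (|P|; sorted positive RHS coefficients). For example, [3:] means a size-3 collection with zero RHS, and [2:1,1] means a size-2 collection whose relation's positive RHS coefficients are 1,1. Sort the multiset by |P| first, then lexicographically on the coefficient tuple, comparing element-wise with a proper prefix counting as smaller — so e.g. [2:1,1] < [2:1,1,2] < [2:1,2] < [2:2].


|primitive collections| = 5. Relations:

  {2,3}:  v_{2} + v_{3} = 0  ⟹  sig = [2:]
  {2,5}:  v_{2} + v_{5} = v_{6}  ⟹  sig = [2:1]
  {3,6}:  v_{3} + v_{6} = v_{5}  ⟹  sig = [2:1]
  {0,1,4,6}:  v_{0} + v_{1} + v_{4} + v_{6} = 0  ⟹  sig = [4:]
  {0,1,4,5}:  v_{0} + v_{1} + v_{4} + v_{5} = v_{3}  ⟹  sig = [4:1]

Signatures (|P|; sorted positive RHS coefficients), sorted:
[[2:], [2:1], [2:1], [4:], [4:1]]


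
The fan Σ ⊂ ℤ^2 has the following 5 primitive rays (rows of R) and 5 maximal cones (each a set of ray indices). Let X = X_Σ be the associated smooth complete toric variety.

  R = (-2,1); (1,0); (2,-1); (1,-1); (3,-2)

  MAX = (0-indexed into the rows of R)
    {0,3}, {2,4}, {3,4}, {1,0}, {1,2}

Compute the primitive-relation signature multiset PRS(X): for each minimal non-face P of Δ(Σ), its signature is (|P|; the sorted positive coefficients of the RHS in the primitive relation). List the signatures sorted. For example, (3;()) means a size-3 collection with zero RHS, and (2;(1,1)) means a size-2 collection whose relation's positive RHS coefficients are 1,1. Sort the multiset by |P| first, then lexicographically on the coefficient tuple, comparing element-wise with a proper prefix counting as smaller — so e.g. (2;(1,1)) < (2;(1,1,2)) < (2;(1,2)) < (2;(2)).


Minimal non-faces — 5 found among 5 rays, 5 max cones:

  • {0,2}:  v_{0} + v_{2} = 0 ; sig = (2;())
  • {0,4}:  v_{0} + v_{4} = v_{3} ; sig = (2;(1))
  • {1,3}:  v_{1} + v_{3} = v_{2} ; sig = (2;(1))
  • {2,3}:  v_{2} + v_{3} = v_{4} ; sig = (2;(1))
  • {1,4}:  v_{1} + v_{4} = 2·v_{2} ; sig = (2;(2))

Sorted signature multiset PRS(X):
{ (2;()),  (2;(1)) ×3,  (2;(2)) }


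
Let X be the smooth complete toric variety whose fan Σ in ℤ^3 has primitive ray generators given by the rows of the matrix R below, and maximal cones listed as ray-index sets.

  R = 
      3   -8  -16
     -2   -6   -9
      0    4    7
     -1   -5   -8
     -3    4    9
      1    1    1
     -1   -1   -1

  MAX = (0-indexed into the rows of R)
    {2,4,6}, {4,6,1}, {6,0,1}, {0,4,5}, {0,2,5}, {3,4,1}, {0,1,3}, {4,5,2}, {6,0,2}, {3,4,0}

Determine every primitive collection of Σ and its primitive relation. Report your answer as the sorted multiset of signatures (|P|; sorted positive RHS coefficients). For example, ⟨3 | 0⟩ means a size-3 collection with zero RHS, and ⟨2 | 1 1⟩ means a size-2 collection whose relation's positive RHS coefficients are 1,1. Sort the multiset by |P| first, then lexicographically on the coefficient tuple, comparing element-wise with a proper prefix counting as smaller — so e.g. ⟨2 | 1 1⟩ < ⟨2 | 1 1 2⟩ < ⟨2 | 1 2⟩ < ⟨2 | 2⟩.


Primitive collections (9):

  P={5,6}:  v_{5} + v_{6} = 0 ; sig = ⟨2 | 0⟩
  P={1,5}:  v_{1} + v_{5} = v_{3} ; sig = ⟨2 | 1⟩
  P={2,3}:  v_{2} + v_{3} = v_{6} ; sig = ⟨2 | 1⟩
  P={3,6}:  v_{3} + v_{6} = v_{1} ; sig = ⟨2 | 1⟩
  P={3,5}:  v_{3} + v_{5} = v_{0} + v_{4} ; sig = ⟨2 | 1 1⟩
  P={1,2}:  v_{1} + v_{2} = 2·v_{6} ; sig = ⟨2 | 2⟩
  P={0,2,4}:  v_{0} + v_{2} + v_{4} = 0 ; sig = ⟨3 | 0⟩
  P={0,4,6}:  v_{0} + v_{4} + v_{6} = v_{3} ; sig = ⟨3 | 1⟩
  P={0,1,4}:  v_{0} + v_{1} + v_{4} = 2·v_{3} ; sig = ⟨3 | 2⟩

Hence PRS(X_Σ) =
[⟨2 | 0⟩, ⟨2 | 1⟩, ⟨2 | 1⟩, ⟨2 | 1⟩, ⟨2 | 1 1⟩, ⟨2 | 2⟩, ⟨3 | 0⟩, ⟨3 | 1⟩, ⟨3 | 2⟩]


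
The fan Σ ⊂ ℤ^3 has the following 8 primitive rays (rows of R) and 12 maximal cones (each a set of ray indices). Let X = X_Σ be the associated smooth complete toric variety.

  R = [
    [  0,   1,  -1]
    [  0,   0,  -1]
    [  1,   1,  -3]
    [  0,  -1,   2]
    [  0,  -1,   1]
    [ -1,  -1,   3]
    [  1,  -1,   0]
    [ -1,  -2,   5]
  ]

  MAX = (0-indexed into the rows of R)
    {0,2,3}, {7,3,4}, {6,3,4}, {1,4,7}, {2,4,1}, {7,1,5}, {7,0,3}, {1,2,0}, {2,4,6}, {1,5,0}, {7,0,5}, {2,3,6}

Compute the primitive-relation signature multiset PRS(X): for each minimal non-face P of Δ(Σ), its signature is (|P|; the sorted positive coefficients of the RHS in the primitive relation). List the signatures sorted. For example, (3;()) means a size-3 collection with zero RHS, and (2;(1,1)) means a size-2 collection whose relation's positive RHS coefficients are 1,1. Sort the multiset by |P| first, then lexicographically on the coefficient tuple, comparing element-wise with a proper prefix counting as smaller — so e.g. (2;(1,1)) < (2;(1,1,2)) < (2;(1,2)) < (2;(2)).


Δ(Σ) — 8 vertices, 12 min non-faces:

  P={0,4}:  v_{0} + v_{4} = 0  ⇒ sig = (2;())
  P={2,5}:  v_{2} + v_{5} = 0  ⇒ sig = (2;())
  P={1,3}:  v_{1} + v_{3} = v_{4}  ⇒ sig = (2;(1))
  P={2,7}:  v_{2} + v_{7} = v_{3}  ⇒ sig = (2;(1))
  P={3,5}:  v_{3} + v_{5} = v_{7}  ⇒ sig = (2;(1))
  P={0,6}:  v_{0} + v_{6} = v_{2} + v_{3}  ⇒ sig = (2;(1,1))
  P={4,5}:  v_{4} + v_{5} = v_{1} + v_{7}  ⇒ sig = (2;(1,1))
  P={5,6}:  v_{5} + v_{6} = v_{3} + v_{4}  ⇒ sig = (2;(1,1))
  P={1,6}:  v_{1} + v_{6} = v_{2} + 2·v_{4}  ⇒ sig = (2;(1,2))
  P={6,7}:  v_{6} + v_{7} = 2·v_{3} + v_{4}  ⇒ sig = (2;(1,2))
  P={0,1,7}:  v_{0} + v_{1} + v_{7} = v_{5}  ⇒ sig = (3;(1))
  P={2,3,4}:  v_{2} + v_{3} + v_{4} = v_{6}  ⇒ sig = (3;(1))

Signatures (|P|; sorted positive RHS coefficients), sorted:
[(2;()), (2;()), (2;(1)), (2;(1)), (2;(1)), (2;(1,1)), (2;(1,1)), (2;(1,1)), (2;(1,2)), (2;(1,2)), (3;(1)), (3;(1))]


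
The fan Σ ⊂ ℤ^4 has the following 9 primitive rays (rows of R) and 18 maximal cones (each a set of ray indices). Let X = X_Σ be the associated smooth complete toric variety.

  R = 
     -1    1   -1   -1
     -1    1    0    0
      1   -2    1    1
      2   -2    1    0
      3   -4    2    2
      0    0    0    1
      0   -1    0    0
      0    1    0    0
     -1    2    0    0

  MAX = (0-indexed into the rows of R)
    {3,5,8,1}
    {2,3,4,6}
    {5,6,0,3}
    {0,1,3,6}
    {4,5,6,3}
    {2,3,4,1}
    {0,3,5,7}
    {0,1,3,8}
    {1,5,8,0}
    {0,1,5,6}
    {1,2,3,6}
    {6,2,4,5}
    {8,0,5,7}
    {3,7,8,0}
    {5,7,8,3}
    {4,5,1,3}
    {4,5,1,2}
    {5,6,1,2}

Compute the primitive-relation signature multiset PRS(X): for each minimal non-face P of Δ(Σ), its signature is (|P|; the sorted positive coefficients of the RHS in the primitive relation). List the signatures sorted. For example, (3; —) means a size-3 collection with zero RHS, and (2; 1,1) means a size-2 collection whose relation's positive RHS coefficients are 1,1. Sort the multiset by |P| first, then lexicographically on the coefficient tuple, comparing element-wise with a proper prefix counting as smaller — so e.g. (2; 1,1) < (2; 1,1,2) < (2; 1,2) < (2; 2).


Minimal non-faces — 14 found among 9 rays, 18 max cones:

  {6,7}:  v_{6} + v_{7} = 0  ⟹  sig = (2; —)
  {0,2}:  v_{0} + v_{2} = v_{6}  ⟹  sig = (2; 1)
  {1,7}:  v_{1} + v_{7} = v_{8}  ⟹  sig = (2; 1)
  {6,8}:  v_{6} + v_{8} = v_{1}  ⟹  sig = (2; 1)
  {0,4}:  v_{0} + v_{4} = v_{3} + v_{5} + v_{6}  ⟹  sig = (2; 1,1,1)
  {2,7}:  v_{2} + v_{7} = v_{1} + v_{3} + v_{5}  ⟹  sig = (2; 1,1,1)
  {2,8}:  v_{2} + v_{8} = 2·v_{1} + v_{3} + v_{5}  ⟹  sig = (2; 1,1,2)
  {4,7}:  v_{4} + v_{7} = v_{1} + 2·v_{3} + 2·v_{5}  ⟹  sig = (2; 1,2,2)
  {4,8}:  v_{4} + v_{8} = 2·v_{1} + 2·v_{3} + 2·v_{5}  ⟹  sig = (2; 2,2,2)
  {2,3,5}:  v_{2} + v_{3} + v_{5} = v_{4}  ⟹  sig = (3; 1)
  {1,4,6}:  v_{1} + v_{4} + v_{6} = 2·v_{2}  ⟹  sig = (3; 2)
  {0,1,3,5}:  v_{0} + v_{1} + v_{3} + v_{5} = 0  ⟹  sig = (4; —)
  {0,3,5,8}:  v_{0} + v_{3} + v_{5} + v_{8} = v_{7}  ⟹  sig = (4; 1)
  {1,3,5,6}:  v_{1} + v_{3} + v_{5} + v_{6} = v_{2}  ⟹  sig = (4; 1)

so the primitive-relation signature multiset is
{ (2; —),  (2; 1) ×3,  (2; 1,1,1) ×2,  (2; 1,1,2),  (2; 1,2,2),  (2; 2,2,2),  (3; 1),  (3; 2),  (4; —),  (4; 1) ×2 }


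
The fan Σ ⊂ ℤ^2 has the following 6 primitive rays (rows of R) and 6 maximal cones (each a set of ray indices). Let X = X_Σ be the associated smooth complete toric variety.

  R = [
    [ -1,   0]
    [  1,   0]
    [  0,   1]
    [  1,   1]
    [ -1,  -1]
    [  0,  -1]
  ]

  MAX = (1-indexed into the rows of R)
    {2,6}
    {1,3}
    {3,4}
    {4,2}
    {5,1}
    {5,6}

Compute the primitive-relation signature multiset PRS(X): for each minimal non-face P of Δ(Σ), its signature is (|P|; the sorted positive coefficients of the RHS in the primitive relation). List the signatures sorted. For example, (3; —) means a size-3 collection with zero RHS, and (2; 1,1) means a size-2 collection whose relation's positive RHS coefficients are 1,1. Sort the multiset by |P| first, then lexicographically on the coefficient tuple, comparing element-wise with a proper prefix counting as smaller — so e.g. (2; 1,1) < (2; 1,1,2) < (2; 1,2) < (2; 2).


Primitive collections (9):

  P={1,2}:  v_{1} + v_{2} = 0  ⟹  sig = (2; —)
  P={3,6}:  v_{3} + v_{6} = 0  ⟹  sig = (2; —)
  P={4,5}:  v_{4} + v_{5} = 0  ⟹  sig = (2; —)
  P={1,4}:  v_{1} + v_{4} = v_{3}  ⟹  sig = (2; 1)
  P={1,6}:  v_{1} + v_{6} = v_{5}  ⟹  sig = (2; 1)
  P={2,3}:  v_{2} + v_{3} = v_{4}  ⟹  sig = (2; 1)
  P={2,5}:  v_{2} + v_{5} = v_{6}  ⟹  sig = (2; 1)
  P={3,5}:  v_{3} + v_{5} = v_{1}  ⟹  sig = (2; 1)
  P={4,6}:  v_{4} + v_{6} = v_{2}  ⟹  sig = (2; 1)

so the primitive-relation signature multiset is
{ (2; —) ×3,  (2; 1) ×6 }


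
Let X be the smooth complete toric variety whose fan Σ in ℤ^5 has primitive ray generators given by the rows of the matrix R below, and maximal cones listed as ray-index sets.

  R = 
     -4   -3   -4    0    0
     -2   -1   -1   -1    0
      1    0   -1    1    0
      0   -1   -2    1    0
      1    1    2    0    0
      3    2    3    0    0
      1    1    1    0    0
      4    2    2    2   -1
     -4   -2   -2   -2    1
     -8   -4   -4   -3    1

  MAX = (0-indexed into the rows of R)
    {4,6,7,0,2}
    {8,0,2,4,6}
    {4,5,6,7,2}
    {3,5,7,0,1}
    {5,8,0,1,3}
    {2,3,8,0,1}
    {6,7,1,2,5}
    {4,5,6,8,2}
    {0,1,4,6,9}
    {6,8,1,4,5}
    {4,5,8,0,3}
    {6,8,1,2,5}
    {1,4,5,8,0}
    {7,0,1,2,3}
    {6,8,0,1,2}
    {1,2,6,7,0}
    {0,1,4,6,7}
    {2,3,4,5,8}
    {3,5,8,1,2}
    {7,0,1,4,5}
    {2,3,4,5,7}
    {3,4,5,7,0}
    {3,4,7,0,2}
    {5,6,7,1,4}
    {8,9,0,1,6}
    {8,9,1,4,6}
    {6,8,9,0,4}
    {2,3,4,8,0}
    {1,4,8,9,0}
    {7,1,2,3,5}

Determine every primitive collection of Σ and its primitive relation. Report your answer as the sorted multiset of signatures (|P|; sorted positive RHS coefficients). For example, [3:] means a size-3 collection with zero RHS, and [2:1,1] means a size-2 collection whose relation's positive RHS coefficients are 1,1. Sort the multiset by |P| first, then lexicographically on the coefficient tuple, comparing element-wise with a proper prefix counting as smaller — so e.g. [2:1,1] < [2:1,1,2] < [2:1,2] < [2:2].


Primitive collections (11):

  P={7,8}:  v_{7} + v_{8} = 0  ⇒ sig = [2:]
  P={3,6}:  v_{3} + v_{6} = v_{2}  ⇒ sig = [2:1]
  P={3,9}:  v_{3} + v_{9} = v_{0} + v_{8}  ⇒ sig = [2:1,1]
  P={2,9}:  v_{2} + v_{9} = v_{0} + v_{6} + v_{8}  ⇒ sig = [2:1,1,1]
  P={5,9}:  v_{5} + v_{9} = v_{1} + v_{4} + v_{8}  ⇒ sig = [2:1,1,1]
  P={7,9}:  v_{7} + v_{9} = v_{0} + v_{1} + v_{4} + v_{6}  ⇒ sig = [2:1,1,1,1]
  P={0,5,6}:  v_{0} + v_{5} + v_{6} = 0  ⇒ sig = [3:]
  P={1,2,4}:  v_{1} + v_{2} + v_{4} = 0  ⇒ sig = [3:]
  P={0,2,5}:  v_{0} + v_{2} + v_{5} = v_{3}  ⇒ sig = [3:1]
  P={1,3,4}:  v_{1} + v_{3} + v_{4} = v_{0} + v_{5}  ⇒ sig = [3:1,1]
  P={0,1,4,6,8}:  v_{0} + v_{1} + v_{4} + v_{6} + v_{8} = v_{9}  ⇒ sig = [5:1]

Sorted signature multiset PRS(X):
    [2:]
    [2:1]
    [2:1,1]
    [2:1,1,1]
    [2:1,1,1]
    [2:1,1,1,1]
    [3:]
    [3:]
    [3:1]
    [3:1,1]
    [5:1]


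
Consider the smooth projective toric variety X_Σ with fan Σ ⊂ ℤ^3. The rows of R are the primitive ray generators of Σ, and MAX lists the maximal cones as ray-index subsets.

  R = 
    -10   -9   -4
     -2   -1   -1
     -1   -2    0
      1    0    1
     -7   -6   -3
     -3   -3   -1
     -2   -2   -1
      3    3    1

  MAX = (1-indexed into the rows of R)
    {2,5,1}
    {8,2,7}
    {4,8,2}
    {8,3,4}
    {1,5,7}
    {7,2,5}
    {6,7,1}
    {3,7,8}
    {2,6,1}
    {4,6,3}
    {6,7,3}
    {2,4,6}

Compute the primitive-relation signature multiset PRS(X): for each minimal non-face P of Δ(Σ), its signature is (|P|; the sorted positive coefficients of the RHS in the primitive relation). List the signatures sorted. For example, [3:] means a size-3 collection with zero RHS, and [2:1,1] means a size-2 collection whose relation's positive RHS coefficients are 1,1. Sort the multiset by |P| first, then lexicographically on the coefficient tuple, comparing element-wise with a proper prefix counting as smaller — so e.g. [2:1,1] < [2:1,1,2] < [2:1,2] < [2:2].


Σ has 12 primitive collections:

  P={6,8}:  v_{6} + v_{8} = 0  ⇒ sig = [2:]
  P={1,8}:  v_{1} + v_{8} = v_{5}  ⇒ sig = [2:1]
  P={2,3}:  v_{2} + v_{3} = v_{6}  ⇒ sig = [2:1]
  P={4,7}:  v_{4} + v_{7} = v_{3}  ⇒ sig = [2:1]
  P={5,6}:  v_{5} + v_{6} = v_{1}  ⇒ sig = [2:1]
  P={5,8}:  v_{5} + v_{8} = v_{2} + v_{7}  ⇒ sig = [2:1,1]
  P={3,5}:  v_{3} + v_{5} = 2·v_{6} + v_{7}  ⇒ sig = [2:1,2]
  P={1,3}:  v_{1} + v_{3} = 3·v_{6} + v_{7}  ⇒ sig = [2:1,3]
  P={4,5}:  v_{4} + v_{5} = 2·v_{6}  ⇒ sig = [2:2]
  P={1,4}:  v_{1} + v_{4} = 3·v_{6}  ⇒ sig = [2:3]
  P={2,6,7}:  v_{2} + v_{6} + v_{7} = v_{5}  ⇒ sig = [3:1]
  P={1,2,7}:  v_{1} + v_{2} + v_{7} = 2·v_{5}  ⇒ sig = [3:2]

Hence PRS(X_Σ) =
{ [2:],  [2:1] ×4,  [2:1,1],  [2:1,2],  [2:1,3],  [2:2],  [2:3],  [3:1],  [3:2] }


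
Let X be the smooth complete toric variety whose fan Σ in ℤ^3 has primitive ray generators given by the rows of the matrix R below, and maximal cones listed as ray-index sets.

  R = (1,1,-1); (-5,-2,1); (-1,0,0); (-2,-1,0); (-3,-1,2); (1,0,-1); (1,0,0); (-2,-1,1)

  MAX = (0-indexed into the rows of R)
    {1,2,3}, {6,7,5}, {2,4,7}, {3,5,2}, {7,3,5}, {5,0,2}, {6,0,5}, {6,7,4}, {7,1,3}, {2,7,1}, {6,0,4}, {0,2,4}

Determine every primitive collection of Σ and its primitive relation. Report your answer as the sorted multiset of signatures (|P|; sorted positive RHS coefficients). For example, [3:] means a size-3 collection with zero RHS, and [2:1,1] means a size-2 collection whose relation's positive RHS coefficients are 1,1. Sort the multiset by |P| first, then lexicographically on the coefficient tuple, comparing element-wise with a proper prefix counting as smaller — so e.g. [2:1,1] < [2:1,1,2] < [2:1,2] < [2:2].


The 12 primitive collections of Σ (r=8, n=3):

  P={2,6}:  v_{2} + v_{6} = 0 — sig = [2:]
  P={0,7}:  v_{0} + v_{7} = v_{2} — sig = [2:1]
  P={4,5}:  v_{4} + v_{5} = v_{7} — sig = [2:1]
  P={1,6}:  v_{1} + v_{6} = v_{3} + v_{7} — sig = [2:1,1]
  P={3,6}:  v_{3} + v_{6} = v_{5} + v_{7} — sig = [2:1,1]
  P={0,1}:  v_{0} + v_{1} = 2·v_{2} + v_{3} — sig = [2:1,2]
  P={0,3}:  v_{0} + v_{3} = 2·v_{2} + v_{5} — sig = [2:1,2]
  P={3,4}:  v_{3} + v_{4} = v_{2} + 2·v_{7} — sig = [2:1,2]
  P={1,5}:  v_{1} + v_{5} = 2·v_{3} — sig = [2:2]
  P={1,4}:  v_{1} + v_{4} = 2·v_{2} + 3·v_{7} — sig = [2:2,3]
  P={2,3,7}:  v_{2} + v_{3} + v_{7} = v_{1} — sig = [3:1]
  P={2,5,7}:  v_{2} + v_{5} + v_{7} = v_{3} — sig = [3:1]

Sorted signature multiset PRS(X):
    |P|=2: 10 collections, coeffs (), (1), (1), (1,1), (1,1), (1,2), (1,2), (1,2), (2), (2,3)
    |P|=3: 2 collections, coeffs (1), (1)


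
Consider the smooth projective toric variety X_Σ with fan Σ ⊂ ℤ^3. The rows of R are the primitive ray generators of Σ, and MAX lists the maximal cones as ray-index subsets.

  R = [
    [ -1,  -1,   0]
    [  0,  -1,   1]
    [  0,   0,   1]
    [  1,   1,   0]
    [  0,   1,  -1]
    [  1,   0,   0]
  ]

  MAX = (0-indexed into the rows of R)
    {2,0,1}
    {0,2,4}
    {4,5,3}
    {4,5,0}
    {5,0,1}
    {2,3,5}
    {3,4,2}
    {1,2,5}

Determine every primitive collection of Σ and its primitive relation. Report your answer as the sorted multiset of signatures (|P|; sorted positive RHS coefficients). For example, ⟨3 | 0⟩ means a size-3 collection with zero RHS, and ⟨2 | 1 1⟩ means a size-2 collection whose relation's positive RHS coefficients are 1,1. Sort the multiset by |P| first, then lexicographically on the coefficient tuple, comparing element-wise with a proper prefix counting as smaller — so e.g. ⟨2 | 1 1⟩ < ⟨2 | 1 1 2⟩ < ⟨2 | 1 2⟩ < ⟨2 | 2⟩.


|primitive collections| = 5. Relations:

  P={0,3}:  v_{0} + v_{3} = 0  so sig = ⟨2 | 0⟩
  P={1,4}:  v_{1} + v_{4} = 0  so sig = ⟨2 | 0⟩
  P={1,3}:  v_{1} + v_{3} = v_{2} + v_{5}  so sig = ⟨2 | 1 1⟩
  P={0,2,5}:  v_{0} + v_{2} + v_{5} = v_{1}  so sig = ⟨3 | 1⟩
  P={2,4,5}:  v_{2} + v_{4} + v_{5} = v_{3}  so sig = ⟨3 | 1⟩

Sorted signature multiset PRS(X):
    ⟨2 | 0⟩
    ⟨2 | 0⟩
    ⟨2 | 1 1⟩
    ⟨3 | 1⟩
    ⟨3 | 1⟩


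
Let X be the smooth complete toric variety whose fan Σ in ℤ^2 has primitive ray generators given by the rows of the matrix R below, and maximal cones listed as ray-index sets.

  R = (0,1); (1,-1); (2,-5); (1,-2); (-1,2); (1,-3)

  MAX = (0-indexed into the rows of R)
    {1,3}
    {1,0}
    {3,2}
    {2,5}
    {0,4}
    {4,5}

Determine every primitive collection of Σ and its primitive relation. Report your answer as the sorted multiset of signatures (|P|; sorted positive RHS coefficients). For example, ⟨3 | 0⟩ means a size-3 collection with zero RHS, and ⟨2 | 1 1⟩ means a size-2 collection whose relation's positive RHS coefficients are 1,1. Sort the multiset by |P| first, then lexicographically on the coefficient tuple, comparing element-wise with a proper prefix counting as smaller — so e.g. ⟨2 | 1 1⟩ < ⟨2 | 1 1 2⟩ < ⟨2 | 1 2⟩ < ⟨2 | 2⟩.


|primitive collections| = 9. Relations:

  • {3,4}:  v_{3} + v_{4} = 0  ⟹  sig = ⟨2 | 0⟩
  • {0,3}:  v_{0} + v_{3} = v_{1}  ⟹  sig = ⟨2 | 1⟩
  • {0,5}:  v_{0} + v_{5} = v_{3}  ⟹  sig = ⟨2 | 1⟩
  • {1,4}:  v_{1} + v_{4} = v_{0}  ⟹  sig = ⟨2 | 1⟩
  • {2,4}:  v_{2} + v_{4} = v_{5}  ⟹  sig = ⟨2 | 1⟩
  • {3,5}:  v_{3} + v_{5} = v_{2}  ⟹  sig = ⟨2 | 1⟩
  • {0,2}:  v_{0} + v_{2} = 2·v_{3}  ⟹  sig = ⟨2 | 2⟩
  • {1,5}:  v_{1} + v_{5} = 2·v_{3}  ⟹  sig = ⟨2 | 2⟩
  • {1,2}:  v_{1} + v_{2} = 3·v_{3}  ⟹  sig = ⟨2 | 3⟩

so the primitive-relation signature multiset is
[⟨2 | 0⟩, ⟨2 | 1⟩, ⟨2 | 1⟩, ⟨2 | 1⟩, ⟨2 | 1⟩, ⟨2 | 1⟩, ⟨2 | 2⟩, ⟨2 | 2⟩, ⟨2 | 3⟩]


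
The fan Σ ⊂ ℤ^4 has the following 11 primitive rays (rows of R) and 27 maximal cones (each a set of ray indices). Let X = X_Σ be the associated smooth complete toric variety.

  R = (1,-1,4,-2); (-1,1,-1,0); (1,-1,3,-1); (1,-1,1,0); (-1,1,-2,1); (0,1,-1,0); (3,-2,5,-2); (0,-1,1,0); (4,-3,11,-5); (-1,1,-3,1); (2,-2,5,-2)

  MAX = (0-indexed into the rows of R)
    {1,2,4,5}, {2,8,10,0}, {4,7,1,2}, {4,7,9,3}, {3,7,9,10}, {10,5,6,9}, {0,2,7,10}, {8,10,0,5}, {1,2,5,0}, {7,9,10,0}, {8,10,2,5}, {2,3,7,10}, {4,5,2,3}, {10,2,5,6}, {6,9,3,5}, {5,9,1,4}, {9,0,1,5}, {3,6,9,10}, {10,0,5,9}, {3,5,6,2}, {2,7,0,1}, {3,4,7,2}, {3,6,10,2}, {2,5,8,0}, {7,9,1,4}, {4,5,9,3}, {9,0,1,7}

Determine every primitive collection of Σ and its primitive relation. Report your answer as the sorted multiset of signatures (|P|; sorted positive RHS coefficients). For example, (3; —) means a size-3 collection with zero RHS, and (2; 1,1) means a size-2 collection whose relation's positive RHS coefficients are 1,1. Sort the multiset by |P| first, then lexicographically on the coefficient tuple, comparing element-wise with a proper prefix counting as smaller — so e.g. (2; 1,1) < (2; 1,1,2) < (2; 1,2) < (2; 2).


Σ has 19 primitive collections:

  • {1,3}:  v_{1} + v_{3} = 0  so sig = (2; —)
  • {2,9}:  v_{2} + v_{9} = 0  so sig = (2; —)
  • {5,7}:  v_{5} + v_{7} = 0  so sig = (2; —)
  • {0,3}:  v_{0} + v_{3} = v_{10}  so sig = (2; 1)
  • {1,10}:  v_{1} + v_{10} = v_{0}  so sig = (2; 1)
  • {4,10}:  v_{4} + v_{10} = v_{2}  so sig = (2; 1)
  • {0,4}:  v_{0} + v_{4} = v_{1} + v_{2}  so sig = (2; 1,1)
  • {1,6}:  v_{1} + v_{6} = v_{5} + v_{10}  so sig = (2; 1,1)
  • {6,7}:  v_{6} + v_{7} = v_{3} + v_{10}  so sig = (2; 1,1)
  • {4,6}:  v_{4} + v_{6} = v_{2} + v_{3} + v_{5}  so sig = (2; 1,1,1)
  • {7,8}:  v_{7} + v_{8} = v_{0} + v_{2} + v_{10}  so sig = (2; 1,1,1)
  • {8,9}:  v_{8} + v_{9} = v_{0} + v_{5} + v_{10}  so sig = (2; 1,1,1)
  • {1,8}:  v_{1} + v_{8} = 2·v_{0} + v_{2} + v_{5}  so sig = (2; 1,1,2)
  • {3,8}:  v_{3} + v_{8} = v_{2} + v_{5} + 2·v_{10}  so sig = (2; 1,1,2)
  • {4,8}:  v_{4} + v_{8} = v_{0} + 2·v_{2} + v_{5}  so sig = (2; 1,1,2)
  • {0,6}:  v_{0} + v_{6} = v_{5} + 2·v_{10}  so sig = (2; 1,2)
  • {6,8}:  v_{6} + v_{8} = v_{2} + 2·v_{5} + 3·v_{10}  so sig = (2; 1,2,3)
  • {3,5,10}:  v_{3} + v_{5} + v_{10} = v_{6}  so sig = (3; 1)
  • {0,2,5,10}:  v_{0} + v_{2} + v_{5} + v_{10} = v_{8}  so sig = (4; 1)

Signatures (|P|; sorted positive RHS coefficients), sorted:
    (2; —)
    (2; —)
    (2; —)
    (2; 1)
    (2; 1)
    (2; 1)
    (2; 1,1)
    (2; 1,1)
    (2; 1,1)
    (2; 1,1,1)
    (2; 1,1,1)
    (2; 1,1,1)
    (2; 1,1,2)
    (2; 1,1,2)
    (2; 1,1,2)
    (2; 1,2)
    (2; 1,2,3)
    (3; 1)
    (4; 1)


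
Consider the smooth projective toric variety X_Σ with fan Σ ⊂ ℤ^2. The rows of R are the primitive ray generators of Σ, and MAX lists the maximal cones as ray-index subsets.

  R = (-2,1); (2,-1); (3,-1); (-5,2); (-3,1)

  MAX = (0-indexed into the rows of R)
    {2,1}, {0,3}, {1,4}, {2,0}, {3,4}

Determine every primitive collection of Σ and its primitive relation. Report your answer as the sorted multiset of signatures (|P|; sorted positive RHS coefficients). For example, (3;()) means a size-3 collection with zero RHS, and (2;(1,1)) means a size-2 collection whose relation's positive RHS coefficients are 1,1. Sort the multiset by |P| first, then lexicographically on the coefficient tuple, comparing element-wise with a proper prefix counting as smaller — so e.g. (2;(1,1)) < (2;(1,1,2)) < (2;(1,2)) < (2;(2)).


Δ(Σ) — 5 vertices, 5 min non-faces:

  • {0,1}:  v_{0} + v_{1} = 0  so sig = (2;())
  • {2,4}:  v_{2} + v_{4} = 0  so sig = (2;())
  • {0,4}:  v_{0} + v_{4} = v_{3}  so sig = (2;(1))
  • {1,3}:  v_{1} + v_{3} = v_{4}  so sig = (2;(1))
  • {2,3}:  v_{2} + v_{3} = v_{0}  so sig = (2;(1))

Hence PRS(X_Σ) =
{ (2;()) ×2,  (2;(1)) ×3 }


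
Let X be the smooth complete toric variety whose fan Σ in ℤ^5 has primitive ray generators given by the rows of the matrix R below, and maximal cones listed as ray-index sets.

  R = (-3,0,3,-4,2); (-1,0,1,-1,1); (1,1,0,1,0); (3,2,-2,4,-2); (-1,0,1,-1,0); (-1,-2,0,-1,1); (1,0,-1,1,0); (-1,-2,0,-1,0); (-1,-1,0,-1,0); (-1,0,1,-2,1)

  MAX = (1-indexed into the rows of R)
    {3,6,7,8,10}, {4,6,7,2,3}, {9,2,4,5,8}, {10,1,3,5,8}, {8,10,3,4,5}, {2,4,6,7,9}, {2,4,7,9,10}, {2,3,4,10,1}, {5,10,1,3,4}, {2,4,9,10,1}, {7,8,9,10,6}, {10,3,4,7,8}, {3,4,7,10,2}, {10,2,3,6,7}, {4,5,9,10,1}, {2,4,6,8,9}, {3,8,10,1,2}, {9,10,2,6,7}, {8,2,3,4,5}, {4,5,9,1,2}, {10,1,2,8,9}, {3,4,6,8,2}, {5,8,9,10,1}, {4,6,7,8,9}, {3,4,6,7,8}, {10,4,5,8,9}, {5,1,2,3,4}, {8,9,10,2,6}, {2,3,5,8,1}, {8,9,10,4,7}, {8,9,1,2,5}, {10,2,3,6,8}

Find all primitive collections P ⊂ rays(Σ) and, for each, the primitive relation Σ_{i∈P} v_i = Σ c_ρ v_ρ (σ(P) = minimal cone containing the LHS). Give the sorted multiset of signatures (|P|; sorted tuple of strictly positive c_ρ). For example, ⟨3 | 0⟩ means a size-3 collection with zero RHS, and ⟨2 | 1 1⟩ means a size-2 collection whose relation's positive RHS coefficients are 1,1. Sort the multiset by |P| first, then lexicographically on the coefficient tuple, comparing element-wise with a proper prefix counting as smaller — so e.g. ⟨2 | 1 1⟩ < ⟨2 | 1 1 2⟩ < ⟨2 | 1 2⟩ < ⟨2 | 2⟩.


10 collections generate NE(X_Σ); each relation:

  {3,9}:  v_{3} + v_{9} = 0  ⇒ sig = ⟨2 | 0⟩
  {5,7}:  v_{5} + v_{7} = 0  ⇒ sig = ⟨2 | 0⟩
  {1,7}:  v_{1} + v_{7} = v_{2} + v_{10}  ⇒ sig = ⟨2 | 1 1⟩
  {5,6}:  v_{5} + v_{6} = v_{2} + v_{8}  ⇒ sig = ⟨2 | 1 1⟩
  {1,6}:  v_{1} + v_{6} = 2·v_{2} + v_{8} + v_{10}  ⇒ sig = ⟨2 | 1 1 2⟩
  {1,4,8}:  v_{1} + v_{4} + v_{8} = v_{5}  ⇒ sig = ⟨3 | 1⟩
  {2,5,10}:  v_{2} + v_{5} + v_{10} = v_{1}  ⇒ sig = ⟨3 | 1⟩
  {2,7,8}:  v_{2} + v_{7} + v_{8} = v_{6}  ⇒ sig = ⟨3 | 1⟩
  {4,6,10}:  v_{4} + v_{6} + v_{10} = v_{7}  ⇒ sig = ⟨3 | 1⟩
  {2,4,8,10}:  v_{2} + v_{4} + v_{8} + v_{10} = 0  ⇒ sig = ⟨4 | 0⟩

so the primitive-relation signature multiset is
    |P|=2: 5 collections, coeffs (), (), (1,1), (1,1), (1,1,2)
    |P|=3: 4 collections, coeffs (1), (1), (1), (1)
    |P|=4: 1 collection, coeffs ()
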